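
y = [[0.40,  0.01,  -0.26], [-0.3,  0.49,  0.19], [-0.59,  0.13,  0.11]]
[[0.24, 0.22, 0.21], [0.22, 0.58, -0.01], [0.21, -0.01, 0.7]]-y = [[-0.16, 0.21, 0.47], [0.52, 0.09, -0.2], [0.8, -0.14, 0.59]]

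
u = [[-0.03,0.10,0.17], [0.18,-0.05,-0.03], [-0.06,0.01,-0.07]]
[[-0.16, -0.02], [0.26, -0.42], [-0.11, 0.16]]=u@ [[0.92, -2.55],  [-2.11, -0.55],  [0.44, -0.23]]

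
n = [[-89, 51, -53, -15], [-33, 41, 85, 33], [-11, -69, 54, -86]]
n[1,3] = 33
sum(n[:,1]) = 23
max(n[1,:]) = 85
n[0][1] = 51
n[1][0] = -33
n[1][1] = 41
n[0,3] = -15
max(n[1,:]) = 85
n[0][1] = 51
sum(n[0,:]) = -106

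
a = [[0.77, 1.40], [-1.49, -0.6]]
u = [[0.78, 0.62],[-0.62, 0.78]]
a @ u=[[-0.27,1.57], [-0.79,-1.39]]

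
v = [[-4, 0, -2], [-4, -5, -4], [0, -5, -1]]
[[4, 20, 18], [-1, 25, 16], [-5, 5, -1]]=v@[[-1, -5, -5], [1, -1, 0], [0, 0, 1]]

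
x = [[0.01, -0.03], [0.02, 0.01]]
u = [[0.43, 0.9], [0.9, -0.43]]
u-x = [[0.42, 0.93], [0.88, -0.44]]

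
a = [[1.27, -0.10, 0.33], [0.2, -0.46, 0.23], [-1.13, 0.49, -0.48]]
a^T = [[1.27, 0.2, -1.13], [-0.10, -0.46, 0.49], [0.33, 0.23, -0.48]]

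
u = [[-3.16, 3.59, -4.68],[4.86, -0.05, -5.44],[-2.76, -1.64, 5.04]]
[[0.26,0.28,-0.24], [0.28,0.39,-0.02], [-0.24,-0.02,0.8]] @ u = [[1.2, 1.31, -3.95], [1.07, 1.02, -3.53], [-1.55, -2.17, 5.26]]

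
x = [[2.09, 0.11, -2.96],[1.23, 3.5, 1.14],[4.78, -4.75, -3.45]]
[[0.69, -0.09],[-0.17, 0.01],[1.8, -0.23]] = x@[[0.22, -0.03], [-0.1, 0.01], [-0.08, 0.01]]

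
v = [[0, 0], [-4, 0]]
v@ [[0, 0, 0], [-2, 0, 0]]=[[0, 0, 0], [0, 0, 0]]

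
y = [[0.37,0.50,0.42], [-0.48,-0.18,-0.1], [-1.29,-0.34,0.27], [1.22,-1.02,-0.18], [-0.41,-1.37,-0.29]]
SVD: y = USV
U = [[-0.14, -0.33, -0.73], [0.23, 0.14, 0.21], [0.66, 0.23, -0.57], [-0.69, 0.47, -0.32], [0.12, 0.77, 0.01]]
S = [1.93, 1.86, 0.44]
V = [[-0.99,0.11,0.10], [-0.12,-0.97,-0.21], [-0.07,0.22,-0.97]]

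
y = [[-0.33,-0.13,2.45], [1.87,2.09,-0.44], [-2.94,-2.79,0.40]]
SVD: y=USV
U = [[-0.16,0.99,-0.05],[0.57,0.05,-0.82],[-0.81,-0.16,-0.57]]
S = [5.01, 2.38, 0.2]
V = [[0.70, 0.69, -0.19], [0.1, 0.17, 0.98], [0.71, -0.70, 0.05]]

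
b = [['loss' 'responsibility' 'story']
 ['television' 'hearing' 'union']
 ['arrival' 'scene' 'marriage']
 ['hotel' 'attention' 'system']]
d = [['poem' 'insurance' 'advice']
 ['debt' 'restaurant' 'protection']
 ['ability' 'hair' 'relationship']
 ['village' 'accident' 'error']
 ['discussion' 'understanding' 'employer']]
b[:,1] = ['responsibility', 'hearing', 'scene', 'attention']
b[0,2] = 'story'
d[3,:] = ['village', 'accident', 'error']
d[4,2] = 'employer'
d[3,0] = 'village'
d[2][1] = 'hair'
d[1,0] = 'debt'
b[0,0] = 'loss'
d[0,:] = ['poem', 'insurance', 'advice']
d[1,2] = 'protection'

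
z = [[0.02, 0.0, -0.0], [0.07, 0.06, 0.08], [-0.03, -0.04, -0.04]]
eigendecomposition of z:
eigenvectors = [[0j, 0.00-0.00j, (0.32+0j)], [(-0.82+0j), (-0.82-0j), (0.71+0j)], [(0.51-0.27j), (0.51+0.27j), (-0.63+0j)]]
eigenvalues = [(0.01+0.03j), (0.01-0.03j), (0.02+0j)]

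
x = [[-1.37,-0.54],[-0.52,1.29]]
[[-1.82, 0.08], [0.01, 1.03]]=x@[[1.14, -0.32], [0.47, 0.67]]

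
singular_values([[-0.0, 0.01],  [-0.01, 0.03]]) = [0.03, 0.0]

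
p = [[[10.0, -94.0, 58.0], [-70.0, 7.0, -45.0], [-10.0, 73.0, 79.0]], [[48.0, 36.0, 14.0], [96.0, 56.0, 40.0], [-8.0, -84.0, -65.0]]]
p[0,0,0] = 10.0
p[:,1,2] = [-45.0, 40.0]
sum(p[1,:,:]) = 133.0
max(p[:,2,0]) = -8.0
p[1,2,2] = -65.0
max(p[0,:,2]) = 79.0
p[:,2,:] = [[-10.0, 73.0, 79.0], [-8.0, -84.0, -65.0]]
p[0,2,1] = 73.0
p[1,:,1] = [36.0, 56.0, -84.0]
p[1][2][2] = -65.0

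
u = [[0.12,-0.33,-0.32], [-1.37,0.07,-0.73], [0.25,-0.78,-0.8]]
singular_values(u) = [1.57, 1.22, 0.01]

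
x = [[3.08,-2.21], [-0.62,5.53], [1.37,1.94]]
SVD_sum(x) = [[0.73, -2.82], [-1.37, 5.34], [-0.38, 1.49]] + [[2.35, 0.61],[0.75, 0.19],[1.75, 0.45]]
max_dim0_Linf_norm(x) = 5.53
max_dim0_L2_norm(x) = 6.26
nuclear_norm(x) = 9.55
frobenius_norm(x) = 7.14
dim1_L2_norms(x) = [3.79, 5.56, 2.37]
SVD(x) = [[0.45, 0.78], [-0.86, 0.25], [-0.24, 0.58]] @ diag([6.417129306341625, 3.129976272384739]) @ [[0.25, -0.97], [0.97, 0.25]]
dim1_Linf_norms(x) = [3.08, 5.53, 1.94]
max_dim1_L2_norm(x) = 5.56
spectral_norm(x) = 6.42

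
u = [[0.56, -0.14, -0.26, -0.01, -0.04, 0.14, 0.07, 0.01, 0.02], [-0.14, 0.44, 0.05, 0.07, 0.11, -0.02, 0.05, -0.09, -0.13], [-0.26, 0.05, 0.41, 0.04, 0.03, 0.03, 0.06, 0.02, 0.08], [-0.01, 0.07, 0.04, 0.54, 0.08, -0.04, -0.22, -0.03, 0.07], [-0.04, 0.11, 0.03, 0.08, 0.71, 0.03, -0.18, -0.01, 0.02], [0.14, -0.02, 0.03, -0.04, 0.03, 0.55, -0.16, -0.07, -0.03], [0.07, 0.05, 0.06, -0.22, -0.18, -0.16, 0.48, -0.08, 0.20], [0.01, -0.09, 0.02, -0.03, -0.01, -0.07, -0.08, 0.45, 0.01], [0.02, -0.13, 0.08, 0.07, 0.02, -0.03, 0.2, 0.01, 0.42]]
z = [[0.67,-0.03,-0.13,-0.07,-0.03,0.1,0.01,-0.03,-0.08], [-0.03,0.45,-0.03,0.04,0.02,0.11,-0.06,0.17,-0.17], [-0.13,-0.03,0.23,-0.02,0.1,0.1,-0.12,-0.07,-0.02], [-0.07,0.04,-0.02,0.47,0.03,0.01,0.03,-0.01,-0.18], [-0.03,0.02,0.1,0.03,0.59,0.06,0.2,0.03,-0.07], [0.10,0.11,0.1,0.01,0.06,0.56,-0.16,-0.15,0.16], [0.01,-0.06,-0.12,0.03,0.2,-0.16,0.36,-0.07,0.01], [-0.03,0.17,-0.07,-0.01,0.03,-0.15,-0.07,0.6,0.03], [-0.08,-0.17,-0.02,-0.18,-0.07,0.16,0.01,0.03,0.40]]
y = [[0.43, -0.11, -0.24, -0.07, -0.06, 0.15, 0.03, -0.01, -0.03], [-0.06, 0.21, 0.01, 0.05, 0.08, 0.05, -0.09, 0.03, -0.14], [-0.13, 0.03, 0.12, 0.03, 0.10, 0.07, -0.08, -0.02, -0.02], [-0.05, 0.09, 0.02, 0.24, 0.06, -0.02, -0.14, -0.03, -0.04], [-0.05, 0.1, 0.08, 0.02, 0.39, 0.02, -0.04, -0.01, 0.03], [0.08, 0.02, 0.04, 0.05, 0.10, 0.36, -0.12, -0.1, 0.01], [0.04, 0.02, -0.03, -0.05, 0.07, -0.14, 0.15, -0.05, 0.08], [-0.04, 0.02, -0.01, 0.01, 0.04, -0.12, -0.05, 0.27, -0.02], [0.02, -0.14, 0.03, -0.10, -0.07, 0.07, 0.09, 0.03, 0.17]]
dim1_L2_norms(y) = [0.54, 0.3, 0.23, 0.31, 0.42, 0.42, 0.25, 0.31, 0.28]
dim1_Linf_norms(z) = [0.67, 0.45, 0.23, 0.47, 0.59, 0.56, 0.36, 0.6, 0.4]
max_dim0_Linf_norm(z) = 0.67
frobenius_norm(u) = 1.76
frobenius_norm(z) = 1.70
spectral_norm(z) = 0.85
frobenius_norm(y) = 1.05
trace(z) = 4.33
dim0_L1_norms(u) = [1.25, 1.1, 0.98, 1.1, 1.21, 1.07, 1.5, 0.77, 0.98]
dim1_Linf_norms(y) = [0.43, 0.21, 0.13, 0.24, 0.39, 0.36, 0.15, 0.27, 0.17]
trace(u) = 4.56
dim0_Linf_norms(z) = [0.67, 0.45, 0.23, 0.47, 0.59, 0.56, 0.36, 0.6, 0.4]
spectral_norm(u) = 0.98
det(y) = 0.00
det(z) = -0.00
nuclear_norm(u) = 4.56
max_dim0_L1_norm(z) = 1.41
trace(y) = 2.34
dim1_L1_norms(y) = [1.13, 0.72, 0.6, 0.69, 0.74, 0.88, 0.63, 0.58, 0.72]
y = z @ u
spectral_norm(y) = 0.67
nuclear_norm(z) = 4.33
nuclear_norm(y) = 2.48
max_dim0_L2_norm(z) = 0.7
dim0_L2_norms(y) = [0.47, 0.31, 0.29, 0.29, 0.44, 0.45, 0.29, 0.3, 0.24]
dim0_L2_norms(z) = [0.7, 0.53, 0.33, 0.51, 0.64, 0.65, 0.47, 0.65, 0.51]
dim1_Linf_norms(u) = [0.56, 0.44, 0.41, 0.54, 0.71, 0.55, 0.48, 0.45, 0.42]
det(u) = 0.00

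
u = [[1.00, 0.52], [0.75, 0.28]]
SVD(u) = [[-0.82, -0.58], [-0.58, 0.82]] @ diag([1.3801985802709782, 0.07969867638785962]) @ [[-0.91, -0.42], [0.42, -0.91]]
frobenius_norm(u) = 1.38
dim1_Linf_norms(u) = [1.0, 0.75]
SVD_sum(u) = [[1.02, 0.48],  [0.72, 0.34]] + [[-0.02, 0.04], [0.03, -0.06]]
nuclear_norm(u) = 1.46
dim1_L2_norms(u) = [1.13, 0.8]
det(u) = -0.11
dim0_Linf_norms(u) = [1.0, 0.52]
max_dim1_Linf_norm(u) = 1.0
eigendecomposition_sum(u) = [[1.02, 0.49], [0.71, 0.34]] + [[-0.02, 0.03], [0.04, -0.06]]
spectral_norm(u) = 1.38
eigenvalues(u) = [1.36, -0.08]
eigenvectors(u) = [[0.82, -0.43], [0.57, 0.9]]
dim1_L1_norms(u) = [1.52, 1.03]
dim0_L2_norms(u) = [1.25, 0.59]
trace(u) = 1.28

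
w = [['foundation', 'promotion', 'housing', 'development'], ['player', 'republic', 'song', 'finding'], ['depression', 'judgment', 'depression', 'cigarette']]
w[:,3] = ['development', 'finding', 'cigarette']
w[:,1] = ['promotion', 'republic', 'judgment']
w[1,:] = ['player', 'republic', 'song', 'finding']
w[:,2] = ['housing', 'song', 'depression']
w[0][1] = 'promotion'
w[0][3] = 'development'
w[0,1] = 'promotion'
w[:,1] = ['promotion', 'republic', 'judgment']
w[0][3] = 'development'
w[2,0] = 'depression'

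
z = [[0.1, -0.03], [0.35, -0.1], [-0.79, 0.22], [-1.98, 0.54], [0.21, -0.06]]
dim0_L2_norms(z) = [2.17, 0.6]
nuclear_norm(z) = 2.26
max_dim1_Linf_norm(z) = 1.98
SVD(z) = [[-0.05, -0.37],[-0.16, -0.59],[0.36, 0.51],[0.91, -0.36],[-0.10, -0.35]] @ diag([2.252899217397573, 0.006716863062784543]) @ [[-0.96,0.26], [0.26,0.96]]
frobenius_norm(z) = 2.25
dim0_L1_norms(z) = [3.43, 0.95]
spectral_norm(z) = 2.25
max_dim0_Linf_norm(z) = 1.98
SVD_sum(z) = [[0.10,-0.03],[0.35,-0.10],[-0.79,0.22],[-1.98,0.54],[0.21,-0.06]] + [[-0.0, -0.00],[-0.00, -0.0],[0.00, 0.00],[-0.00, -0.00],[-0.0, -0.0]]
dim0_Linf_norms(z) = [1.98, 0.54]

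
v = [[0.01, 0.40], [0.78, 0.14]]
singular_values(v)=[0.8, 0.39]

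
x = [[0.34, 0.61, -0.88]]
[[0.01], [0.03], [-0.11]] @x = [[0.0, 0.01, -0.01], [0.01, 0.02, -0.03], [-0.04, -0.07, 0.10]]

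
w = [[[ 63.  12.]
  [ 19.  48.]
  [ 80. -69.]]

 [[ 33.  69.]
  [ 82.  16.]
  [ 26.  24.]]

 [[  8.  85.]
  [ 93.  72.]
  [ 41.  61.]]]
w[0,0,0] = 63.0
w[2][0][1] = 85.0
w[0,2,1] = -69.0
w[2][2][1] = 61.0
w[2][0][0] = 8.0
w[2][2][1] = 61.0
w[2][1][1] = 72.0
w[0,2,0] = 80.0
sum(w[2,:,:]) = 360.0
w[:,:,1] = [[12.0, 48.0, -69.0], [69.0, 16.0, 24.0], [85.0, 72.0, 61.0]]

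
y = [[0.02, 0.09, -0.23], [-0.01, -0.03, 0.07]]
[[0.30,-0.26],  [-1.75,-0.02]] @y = [[0.01, 0.03, -0.09], [-0.03, -0.16, 0.40]]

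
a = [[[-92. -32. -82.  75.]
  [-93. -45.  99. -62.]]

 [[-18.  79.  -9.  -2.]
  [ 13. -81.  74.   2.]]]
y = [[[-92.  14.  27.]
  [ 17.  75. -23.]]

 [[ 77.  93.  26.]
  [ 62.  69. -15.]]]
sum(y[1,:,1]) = 162.0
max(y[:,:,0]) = 77.0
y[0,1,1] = 75.0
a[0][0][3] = 75.0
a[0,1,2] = 99.0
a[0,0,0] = -92.0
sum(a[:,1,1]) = -126.0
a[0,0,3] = 75.0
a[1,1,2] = 74.0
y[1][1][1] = 69.0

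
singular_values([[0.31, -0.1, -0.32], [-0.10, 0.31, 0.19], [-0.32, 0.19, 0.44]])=[0.79, 0.23, 0.04]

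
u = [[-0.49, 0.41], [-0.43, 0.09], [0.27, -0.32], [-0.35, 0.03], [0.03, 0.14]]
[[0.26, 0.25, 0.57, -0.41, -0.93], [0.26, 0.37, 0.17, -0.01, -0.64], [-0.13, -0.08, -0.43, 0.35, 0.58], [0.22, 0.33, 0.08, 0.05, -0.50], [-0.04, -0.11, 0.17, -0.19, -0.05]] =u @ [[-0.64, -0.98, -0.13, -0.26, 1.36], [-0.12, -0.57, 1.23, -1.32, -0.65]]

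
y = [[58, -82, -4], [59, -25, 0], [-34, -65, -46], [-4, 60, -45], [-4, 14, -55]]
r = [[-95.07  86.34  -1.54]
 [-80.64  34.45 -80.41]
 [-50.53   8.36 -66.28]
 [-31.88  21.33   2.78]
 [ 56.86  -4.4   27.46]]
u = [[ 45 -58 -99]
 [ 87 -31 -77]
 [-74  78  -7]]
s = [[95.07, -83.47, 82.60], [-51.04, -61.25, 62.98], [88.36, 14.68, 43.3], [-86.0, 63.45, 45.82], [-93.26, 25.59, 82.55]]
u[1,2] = -77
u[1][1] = -31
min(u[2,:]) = -74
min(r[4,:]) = -4.4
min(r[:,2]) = -80.41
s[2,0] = 88.36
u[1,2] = -77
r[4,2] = 27.46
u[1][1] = -31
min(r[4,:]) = -4.4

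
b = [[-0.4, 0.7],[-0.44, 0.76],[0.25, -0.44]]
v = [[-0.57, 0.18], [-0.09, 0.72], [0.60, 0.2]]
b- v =[[0.17, 0.52],[-0.35, 0.04],[-0.35, -0.64]]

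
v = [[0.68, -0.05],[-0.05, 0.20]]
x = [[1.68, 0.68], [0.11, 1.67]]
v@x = [[1.14, 0.38], [-0.06, 0.3]]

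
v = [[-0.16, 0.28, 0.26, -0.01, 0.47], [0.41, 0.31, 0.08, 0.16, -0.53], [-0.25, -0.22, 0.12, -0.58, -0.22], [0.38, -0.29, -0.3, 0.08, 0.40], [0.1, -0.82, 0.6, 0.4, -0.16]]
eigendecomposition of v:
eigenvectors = [[(0.13+0j), -0.15+0.34j, (-0.15-0.34j), 0.64+0.00j, (0.64-0j)],[0.46+0.00j, (-0.01-0.06j), (-0.01+0.06j), -0.42+0.09j, (-0.42-0.09j)],[(0.52+0j), (-0.66+0j), (-0.66-0j), (-0.21-0.1j), -0.21+0.10j],[-0.62+0.00j, (0.49+0.21j), 0.49-0.21j, -0.29-0.20j, -0.29+0.20j],[-0.35+0.00j, -0.11+0.35j, -0.11-0.35j, (-0.4+0.25j), (-0.4-0.25j)]]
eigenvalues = [(0.7+0j), (0.46+0.41j), (0.46-0.41j), (-0.71+0.19j), (-0.71-0.19j)]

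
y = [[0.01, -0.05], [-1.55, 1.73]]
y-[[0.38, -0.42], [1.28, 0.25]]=[[-0.37, 0.37], [-2.83, 1.48]]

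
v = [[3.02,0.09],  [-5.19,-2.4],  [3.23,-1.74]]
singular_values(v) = [6.91, 2.74]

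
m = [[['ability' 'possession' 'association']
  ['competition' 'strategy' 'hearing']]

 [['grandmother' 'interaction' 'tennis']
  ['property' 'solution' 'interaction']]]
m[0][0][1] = 'possession'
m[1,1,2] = 'interaction'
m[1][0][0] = 'grandmother'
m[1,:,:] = [['grandmother', 'interaction', 'tennis'], ['property', 'solution', 'interaction']]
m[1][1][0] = 'property'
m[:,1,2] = ['hearing', 'interaction']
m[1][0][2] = 'tennis'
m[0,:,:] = [['ability', 'possession', 'association'], ['competition', 'strategy', 'hearing']]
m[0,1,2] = 'hearing'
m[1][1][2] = 'interaction'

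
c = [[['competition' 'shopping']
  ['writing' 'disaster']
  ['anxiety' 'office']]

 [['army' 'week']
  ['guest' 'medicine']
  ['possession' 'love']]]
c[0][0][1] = 'shopping'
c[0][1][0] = 'writing'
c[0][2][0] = 'anxiety'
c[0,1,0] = 'writing'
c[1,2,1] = 'love'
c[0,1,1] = 'disaster'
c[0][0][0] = 'competition'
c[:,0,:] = [['competition', 'shopping'], ['army', 'week']]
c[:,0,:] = [['competition', 'shopping'], ['army', 'week']]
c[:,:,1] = [['shopping', 'disaster', 'office'], ['week', 'medicine', 'love']]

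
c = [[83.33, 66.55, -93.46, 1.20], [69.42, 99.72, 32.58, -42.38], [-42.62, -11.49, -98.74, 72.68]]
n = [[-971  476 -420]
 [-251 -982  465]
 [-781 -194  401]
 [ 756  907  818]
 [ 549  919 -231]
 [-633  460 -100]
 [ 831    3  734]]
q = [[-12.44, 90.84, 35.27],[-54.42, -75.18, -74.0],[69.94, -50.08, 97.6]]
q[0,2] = 35.27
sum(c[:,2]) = -159.62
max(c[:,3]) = 72.68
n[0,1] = 476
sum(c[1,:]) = 159.33999999999997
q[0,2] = 35.27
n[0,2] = -420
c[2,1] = -11.49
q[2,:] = [69.94, -50.08, 97.6]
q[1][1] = -75.18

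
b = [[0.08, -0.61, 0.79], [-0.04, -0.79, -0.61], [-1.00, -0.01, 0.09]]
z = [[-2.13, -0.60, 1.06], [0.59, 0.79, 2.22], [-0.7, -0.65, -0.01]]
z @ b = [[-1.21, 1.76, -1.22],  [-2.20, -1.01, 0.18],  [-0.02, 0.94, -0.16]]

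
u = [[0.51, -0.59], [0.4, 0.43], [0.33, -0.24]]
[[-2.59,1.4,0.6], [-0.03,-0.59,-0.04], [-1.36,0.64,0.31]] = u@[[-2.48, 0.55, 0.52], [2.24, -1.89, -0.57]]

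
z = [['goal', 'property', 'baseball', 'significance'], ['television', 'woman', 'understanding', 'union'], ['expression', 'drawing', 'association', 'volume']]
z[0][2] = 'baseball'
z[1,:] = ['television', 'woman', 'understanding', 'union']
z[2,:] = ['expression', 'drawing', 'association', 'volume']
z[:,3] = ['significance', 'union', 'volume']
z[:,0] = ['goal', 'television', 'expression']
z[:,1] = ['property', 'woman', 'drawing']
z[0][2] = 'baseball'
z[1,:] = ['television', 'woman', 'understanding', 'union']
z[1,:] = ['television', 'woman', 'understanding', 'union']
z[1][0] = 'television'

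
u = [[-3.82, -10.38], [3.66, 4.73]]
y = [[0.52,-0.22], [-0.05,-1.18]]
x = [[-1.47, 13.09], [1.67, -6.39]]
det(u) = 19.92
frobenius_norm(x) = 14.74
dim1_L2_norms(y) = [0.56, 1.18]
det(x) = -12.47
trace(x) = -7.86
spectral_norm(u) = 12.47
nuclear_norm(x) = 15.56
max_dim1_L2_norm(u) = 11.06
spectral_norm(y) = 1.20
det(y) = -0.62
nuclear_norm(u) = 14.07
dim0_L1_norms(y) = [0.57, 1.4]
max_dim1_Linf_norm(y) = 1.18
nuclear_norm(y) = 1.72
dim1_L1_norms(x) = [14.56, 8.06]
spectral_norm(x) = 14.71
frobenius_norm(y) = 1.31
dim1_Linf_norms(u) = [10.38, 4.73]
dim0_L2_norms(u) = [5.29, 11.41]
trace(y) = -0.66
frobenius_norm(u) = 12.57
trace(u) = 0.91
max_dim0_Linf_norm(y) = 1.18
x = u @ y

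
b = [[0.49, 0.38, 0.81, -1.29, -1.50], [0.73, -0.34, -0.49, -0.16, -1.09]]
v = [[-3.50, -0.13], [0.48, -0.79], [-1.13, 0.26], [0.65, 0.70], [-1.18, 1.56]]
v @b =[[-1.81,-1.29,-2.77,4.54,5.39], [-0.34,0.45,0.78,-0.49,0.14], [-0.36,-0.52,-1.04,1.42,1.41], [0.83,0.01,0.18,-0.95,-1.74], [0.56,-0.98,-1.72,1.27,0.07]]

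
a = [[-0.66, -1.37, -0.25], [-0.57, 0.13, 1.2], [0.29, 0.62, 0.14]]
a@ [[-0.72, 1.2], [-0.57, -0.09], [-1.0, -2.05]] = [[1.51, -0.16], [-0.86, -3.16], [-0.7, 0.01]]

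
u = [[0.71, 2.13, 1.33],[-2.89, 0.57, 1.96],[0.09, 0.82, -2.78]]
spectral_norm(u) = 4.09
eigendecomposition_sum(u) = [[0.36+1.26j, 1.07-0.38j, 0.60-0.16j],[(-1.34+0.38j), (0.4+1.15j), (0.16+0.64j)],[(-0.15+0.22j), (0.2+0.12j), 0.10+0.07j]] + [[0.36-1.26j, 1.07+0.38j, (0.6+0.16j)], [(-1.34-0.38j), 0.40-1.15j, (0.16-0.64j)], [-0.15-0.22j, (0.2-0.12j), 0.10-0.07j]] + [[(-0.02-0j),-0.02-0.00j,0.12-0.00j], [-0.21-0.00j,(-0.23-0j),1.63-0.00j], [0.38+0.00j,(0.43+0j),-2.98+0.00j]]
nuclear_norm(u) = 8.77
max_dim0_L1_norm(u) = 6.07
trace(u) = -1.50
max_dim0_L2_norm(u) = 3.65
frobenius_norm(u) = 5.27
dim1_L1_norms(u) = [4.17, 5.42, 3.69]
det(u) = -22.22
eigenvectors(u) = [[0.68j, -0.68j, (-0.04+0j)], [-0.72+0.00j, -0.72-0.00j, (-0.48+0j)], [-0.10+0.09j, (-0.1-0.09j), (0.88+0j)]]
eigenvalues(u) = [(0.87+2.47j), (0.87-2.47j), (-3.23+0j)]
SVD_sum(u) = [[-0.54,0.13,0.85], [-1.72,0.42,2.72], [1.21,-0.29,-1.91]] + [[1.59, 1.46, 0.78], [-0.67, -0.62, -0.33], [-0.25, -0.23, -0.12]] + [[-0.35, 0.54, -0.30], [-0.50, 0.77, -0.43], [-0.86, 1.34, -0.75]]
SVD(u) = [[0.25, -0.91, 0.33], [0.79, 0.38, 0.47], [-0.56, 0.14, 0.82]] @ diag([4.091137706799482, 2.52224297425937, 2.153667254429687]) @ [[-0.53, 0.13, 0.84],[-0.69, -0.64, -0.34],[-0.49, 0.76, -0.43]]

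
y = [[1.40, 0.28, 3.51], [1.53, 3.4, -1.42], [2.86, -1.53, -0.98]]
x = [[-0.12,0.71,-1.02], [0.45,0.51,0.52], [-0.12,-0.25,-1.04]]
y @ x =[[-0.46, 0.26, -4.93],[1.52, 3.18, 1.68],[-0.91, 1.5, -2.69]]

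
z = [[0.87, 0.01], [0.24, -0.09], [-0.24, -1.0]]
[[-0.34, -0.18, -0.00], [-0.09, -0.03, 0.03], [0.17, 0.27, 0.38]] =z@[[-0.39,  -0.21,  -0.00],  [-0.08,  -0.22,  -0.38]]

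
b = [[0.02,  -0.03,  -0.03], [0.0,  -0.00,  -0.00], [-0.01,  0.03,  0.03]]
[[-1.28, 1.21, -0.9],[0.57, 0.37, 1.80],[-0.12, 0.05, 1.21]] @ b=[[-0.02, 0.01, 0.01],[-0.01, 0.04, 0.04],[-0.01, 0.04, 0.04]]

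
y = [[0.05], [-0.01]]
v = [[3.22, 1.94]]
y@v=[[0.16, 0.1], [-0.03, -0.02]]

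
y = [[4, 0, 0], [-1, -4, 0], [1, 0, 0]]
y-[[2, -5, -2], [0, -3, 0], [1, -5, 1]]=[[2, 5, 2], [-1, -1, 0], [0, 5, -1]]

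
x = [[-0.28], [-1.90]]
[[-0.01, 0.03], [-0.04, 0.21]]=x@[[0.02,-0.11]]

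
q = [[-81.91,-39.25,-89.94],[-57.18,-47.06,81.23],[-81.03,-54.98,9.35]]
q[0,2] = -89.94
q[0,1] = -39.25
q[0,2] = -89.94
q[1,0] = -57.18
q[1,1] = -47.06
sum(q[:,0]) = -220.12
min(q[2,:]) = -81.03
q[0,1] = -39.25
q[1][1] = -47.06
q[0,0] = -81.91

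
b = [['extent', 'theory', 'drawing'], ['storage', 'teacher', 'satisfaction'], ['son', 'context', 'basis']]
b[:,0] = ['extent', 'storage', 'son']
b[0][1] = 'theory'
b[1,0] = 'storage'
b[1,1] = 'teacher'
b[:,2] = ['drawing', 'satisfaction', 'basis']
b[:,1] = ['theory', 'teacher', 'context']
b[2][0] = 'son'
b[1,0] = 'storage'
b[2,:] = ['son', 'context', 'basis']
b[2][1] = 'context'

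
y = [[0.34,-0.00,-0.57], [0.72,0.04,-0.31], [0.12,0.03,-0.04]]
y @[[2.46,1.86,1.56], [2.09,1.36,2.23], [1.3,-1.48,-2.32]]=[[0.1,1.48,1.85], [1.45,1.85,1.93], [0.31,0.32,0.35]]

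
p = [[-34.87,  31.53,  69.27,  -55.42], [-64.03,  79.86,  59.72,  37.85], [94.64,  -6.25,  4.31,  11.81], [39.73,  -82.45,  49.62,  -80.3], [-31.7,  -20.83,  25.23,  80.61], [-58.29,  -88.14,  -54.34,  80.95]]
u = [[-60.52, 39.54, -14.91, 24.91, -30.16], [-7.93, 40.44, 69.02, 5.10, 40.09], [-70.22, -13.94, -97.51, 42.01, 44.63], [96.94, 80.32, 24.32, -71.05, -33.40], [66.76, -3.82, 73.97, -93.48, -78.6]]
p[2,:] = [94.64, -6.25, 4.31, 11.81]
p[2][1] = -6.25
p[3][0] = 39.73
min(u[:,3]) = -93.48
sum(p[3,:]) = -73.4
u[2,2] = -97.51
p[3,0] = 39.73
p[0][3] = -55.42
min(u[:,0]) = -70.22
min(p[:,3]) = -80.3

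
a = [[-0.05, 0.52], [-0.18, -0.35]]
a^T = [[-0.05, -0.18], [0.52, -0.35]]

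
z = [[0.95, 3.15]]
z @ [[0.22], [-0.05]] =[[0.05]]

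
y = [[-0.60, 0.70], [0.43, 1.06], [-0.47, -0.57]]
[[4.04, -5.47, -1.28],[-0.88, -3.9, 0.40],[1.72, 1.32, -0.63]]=y@[[-5.23, 3.27, 1.74], [1.29, -5.01, -0.33]]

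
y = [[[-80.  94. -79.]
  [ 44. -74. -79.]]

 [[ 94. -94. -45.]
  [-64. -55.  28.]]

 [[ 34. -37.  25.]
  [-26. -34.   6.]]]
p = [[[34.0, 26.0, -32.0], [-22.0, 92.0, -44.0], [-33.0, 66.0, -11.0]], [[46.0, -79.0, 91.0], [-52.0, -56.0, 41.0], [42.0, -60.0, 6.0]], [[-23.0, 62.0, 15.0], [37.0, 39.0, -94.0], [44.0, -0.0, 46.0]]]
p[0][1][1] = 92.0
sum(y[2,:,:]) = -32.0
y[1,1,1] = -55.0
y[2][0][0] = 34.0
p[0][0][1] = 26.0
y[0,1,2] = -79.0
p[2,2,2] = 46.0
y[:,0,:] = [[-80.0, 94.0, -79.0], [94.0, -94.0, -45.0], [34.0, -37.0, 25.0]]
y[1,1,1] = -55.0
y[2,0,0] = 34.0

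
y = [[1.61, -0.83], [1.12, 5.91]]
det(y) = 10.445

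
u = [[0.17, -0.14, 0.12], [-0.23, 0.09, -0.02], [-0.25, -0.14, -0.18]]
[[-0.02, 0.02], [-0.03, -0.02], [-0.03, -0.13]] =u@[[0.21,0.17], [0.19,0.29], [-0.28,0.28]]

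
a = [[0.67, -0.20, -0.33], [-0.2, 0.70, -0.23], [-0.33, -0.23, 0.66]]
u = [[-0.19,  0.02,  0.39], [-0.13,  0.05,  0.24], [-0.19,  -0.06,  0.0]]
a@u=[[-0.04, 0.02, 0.21], [-0.01, 0.04, 0.09], [-0.03, -0.06, -0.18]]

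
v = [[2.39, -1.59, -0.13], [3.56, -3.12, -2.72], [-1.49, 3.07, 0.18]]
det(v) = 12.37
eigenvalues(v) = [(1.39+0j), (-0.97+2.82j), (-0.97-2.82j)]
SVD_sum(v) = [[1.78, -1.80, -0.91], [3.54, -3.59, -1.82], [-2.05, 2.08, 1.05]] + [[-0.07,-0.23,0.31], [0.18,0.57,-0.78], [0.25,0.80,-1.09]] + [[0.68, 0.44, 0.47],[-0.16, -0.10, -0.11],[0.31, 0.2, 0.22]]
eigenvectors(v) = [[0.83+0.00j,  (0.21+0.15j),  0.21-0.15j], [0.50+0.00j,  0.73+0.00j,  0.73-0.00j], [(0.25+0j),  (-0.31-0.56j),  (-0.31+0.56j)]]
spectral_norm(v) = 6.75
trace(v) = -0.55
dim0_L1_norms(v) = [7.44, 7.78, 3.03]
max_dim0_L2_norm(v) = 4.66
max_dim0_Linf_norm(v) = 3.56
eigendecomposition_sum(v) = [[1.41+0.00j, (-0.24+0j), 0.38+0.00j],  [(0.86+0j), (-0.14+0j), (0.23+0j)],  [0.43+0.00j, -0.07+0.00j, 0.12+0.00j]] + [[0.49+0.14j, (-0.68+0.04j), -0.26-0.52j], [1.35-0.51j, (-1.49+1.23j), (-1.48-0.77j)], [-0.96-0.82j, (1.57+0.62j), 0.03+1.46j]] + [[(0.49-0.14j), (-0.68-0.04j), (-0.26+0.52j)], [(1.35+0.51j), (-1.49-1.23j), -1.48+0.77j], [(-0.96+0.82j), (1.57-0.62j), 0.03-1.46j]]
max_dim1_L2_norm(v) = 5.46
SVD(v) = [[-0.4, 0.22, 0.89], [-0.79, -0.57, -0.21], [0.46, -0.79, 0.41]] @ diag([6.753910170797684, 1.7351530730352585, 1.055860415931902]) @ [[-0.66, 0.67, 0.34], [-0.18, -0.58, 0.79], [0.73, 0.46, 0.5]]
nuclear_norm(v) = 9.54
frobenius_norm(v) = 7.05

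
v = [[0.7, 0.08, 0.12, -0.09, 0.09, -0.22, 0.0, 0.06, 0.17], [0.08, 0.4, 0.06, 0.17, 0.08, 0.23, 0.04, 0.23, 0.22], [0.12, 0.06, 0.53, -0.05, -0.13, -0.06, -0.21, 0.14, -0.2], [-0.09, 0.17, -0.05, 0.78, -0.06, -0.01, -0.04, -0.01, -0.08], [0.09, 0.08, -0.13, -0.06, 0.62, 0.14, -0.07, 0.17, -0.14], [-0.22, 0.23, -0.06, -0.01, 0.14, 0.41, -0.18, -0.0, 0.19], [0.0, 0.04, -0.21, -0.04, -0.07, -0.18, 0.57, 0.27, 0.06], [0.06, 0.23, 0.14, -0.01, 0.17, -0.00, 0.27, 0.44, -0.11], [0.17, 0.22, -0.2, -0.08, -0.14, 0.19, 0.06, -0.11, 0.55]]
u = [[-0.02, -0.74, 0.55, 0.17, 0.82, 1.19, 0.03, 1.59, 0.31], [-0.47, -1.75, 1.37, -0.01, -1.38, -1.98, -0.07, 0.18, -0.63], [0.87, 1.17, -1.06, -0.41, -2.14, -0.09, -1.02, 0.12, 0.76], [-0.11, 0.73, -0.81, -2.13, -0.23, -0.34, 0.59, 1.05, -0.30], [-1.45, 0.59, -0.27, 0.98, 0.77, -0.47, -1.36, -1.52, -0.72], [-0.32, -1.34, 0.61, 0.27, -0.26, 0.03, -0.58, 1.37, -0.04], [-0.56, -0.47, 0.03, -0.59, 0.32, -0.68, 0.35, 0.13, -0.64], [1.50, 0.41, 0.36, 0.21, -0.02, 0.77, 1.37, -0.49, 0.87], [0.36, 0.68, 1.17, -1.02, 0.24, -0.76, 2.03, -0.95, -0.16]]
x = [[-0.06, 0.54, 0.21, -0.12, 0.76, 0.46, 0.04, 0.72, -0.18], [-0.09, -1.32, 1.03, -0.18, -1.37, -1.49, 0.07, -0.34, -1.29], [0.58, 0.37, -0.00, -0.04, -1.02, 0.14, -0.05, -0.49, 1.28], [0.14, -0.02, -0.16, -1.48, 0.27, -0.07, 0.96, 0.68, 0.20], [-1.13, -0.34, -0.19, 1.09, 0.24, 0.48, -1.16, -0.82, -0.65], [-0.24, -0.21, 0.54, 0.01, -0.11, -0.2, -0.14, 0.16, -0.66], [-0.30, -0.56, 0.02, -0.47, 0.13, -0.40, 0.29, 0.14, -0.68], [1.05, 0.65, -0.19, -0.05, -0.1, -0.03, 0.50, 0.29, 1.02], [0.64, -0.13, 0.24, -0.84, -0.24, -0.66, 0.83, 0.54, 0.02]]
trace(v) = 5.00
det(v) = 0.00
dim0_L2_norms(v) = [0.78, 0.6, 0.65, 0.81, 0.7, 0.6, 0.7, 0.62, 0.71]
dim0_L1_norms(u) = [5.66, 7.88, 6.23, 5.79, 6.18, 6.31, 7.4, 7.4, 4.43]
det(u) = -0.00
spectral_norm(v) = 0.97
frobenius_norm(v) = 2.07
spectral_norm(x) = 3.57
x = u @ v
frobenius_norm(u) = 8.03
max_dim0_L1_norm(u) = 7.88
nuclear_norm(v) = 5.02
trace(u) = -4.46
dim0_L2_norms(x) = [1.82, 1.76, 1.25, 2.09, 1.93, 1.82, 1.82, 1.56, 2.4]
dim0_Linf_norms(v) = [0.7, 0.4, 0.53, 0.78, 0.62, 0.41, 0.57, 0.44, 0.55]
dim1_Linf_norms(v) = [0.7, 0.4, 0.53, 0.78, 0.62, 0.41, 0.57, 0.44, 0.55]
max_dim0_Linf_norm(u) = 2.14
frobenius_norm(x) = 5.55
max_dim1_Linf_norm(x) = 1.49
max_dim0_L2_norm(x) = 2.4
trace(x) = -2.22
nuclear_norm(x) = 11.00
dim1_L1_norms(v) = [1.53, 1.51, 1.5, 1.29, 1.5, 1.44, 1.44, 1.43, 1.72]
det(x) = 0.00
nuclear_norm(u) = 18.48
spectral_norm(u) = 4.15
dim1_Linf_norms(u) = [1.59, 1.98, 2.14, 2.13, 1.52, 1.37, 0.68, 1.5, 2.03]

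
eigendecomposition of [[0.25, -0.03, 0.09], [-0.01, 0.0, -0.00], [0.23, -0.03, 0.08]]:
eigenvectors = [[(-0.74+0j), (0.12-0.2j), (0.12+0.2j)], [0.02+0.00j, 0.78+0.00j, (0.78-0j)], [(-0.67+0j), (-0.06+0.57j), (-0.06-0.57j)]]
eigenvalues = [(0.33+0j), (-0+0j), (-0-0j)]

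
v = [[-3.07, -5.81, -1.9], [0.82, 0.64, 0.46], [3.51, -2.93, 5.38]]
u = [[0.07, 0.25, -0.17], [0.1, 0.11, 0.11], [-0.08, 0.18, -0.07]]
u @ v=[[-0.61, 0.25, -0.93], [0.17, -0.83, 0.45], [0.15, 0.79, -0.14]]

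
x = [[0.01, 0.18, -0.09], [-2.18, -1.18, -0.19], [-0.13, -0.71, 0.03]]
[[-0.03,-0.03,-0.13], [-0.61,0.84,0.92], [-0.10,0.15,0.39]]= x@ [[0.16, -0.3, -0.2], [0.13, -0.16, -0.49], [0.56, -0.01, 0.48]]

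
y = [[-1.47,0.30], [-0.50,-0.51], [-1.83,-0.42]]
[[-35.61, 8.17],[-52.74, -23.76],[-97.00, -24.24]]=y@[[37.77, 3.29],  [66.38, 43.37]]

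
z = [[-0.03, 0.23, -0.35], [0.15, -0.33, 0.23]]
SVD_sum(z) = [[-0.09,0.28,-0.29], [0.09,-0.28,0.29]] + [[0.06, -0.05, -0.06], [0.06, -0.05, -0.06]]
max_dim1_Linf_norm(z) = 0.35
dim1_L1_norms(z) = [0.61, 0.71]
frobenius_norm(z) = 0.60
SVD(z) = [[-0.70, 0.72],[0.72, 0.70]] @ diag([0.5841658263228188, 0.13910531031049225]) @ [[0.22, -0.68, 0.70], [0.6, -0.47, -0.65]]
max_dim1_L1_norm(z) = 0.71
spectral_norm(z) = 0.58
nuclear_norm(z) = 0.72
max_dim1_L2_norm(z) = 0.43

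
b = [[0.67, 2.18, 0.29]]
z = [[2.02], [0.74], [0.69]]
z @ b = [[1.35, 4.40, 0.59], [0.50, 1.61, 0.21], [0.46, 1.50, 0.2]]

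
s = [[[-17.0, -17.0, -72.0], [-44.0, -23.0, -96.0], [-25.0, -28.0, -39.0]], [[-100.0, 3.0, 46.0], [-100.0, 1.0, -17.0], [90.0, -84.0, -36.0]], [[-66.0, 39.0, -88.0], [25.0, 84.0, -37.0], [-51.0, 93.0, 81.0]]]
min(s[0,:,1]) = -28.0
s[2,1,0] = 25.0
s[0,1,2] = -96.0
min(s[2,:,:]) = -88.0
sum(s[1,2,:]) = -30.0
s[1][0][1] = 3.0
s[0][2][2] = -39.0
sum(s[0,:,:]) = -361.0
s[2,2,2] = 81.0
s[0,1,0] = -44.0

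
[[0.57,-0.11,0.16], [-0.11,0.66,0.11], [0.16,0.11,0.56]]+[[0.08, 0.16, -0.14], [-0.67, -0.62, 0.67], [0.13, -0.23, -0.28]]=[[0.65, 0.05, 0.02], [-0.78, 0.04, 0.78], [0.29, -0.12, 0.28]]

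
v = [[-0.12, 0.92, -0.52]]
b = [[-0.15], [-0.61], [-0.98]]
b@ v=[[0.02,-0.14,0.08], [0.07,-0.56,0.32], [0.12,-0.90,0.51]]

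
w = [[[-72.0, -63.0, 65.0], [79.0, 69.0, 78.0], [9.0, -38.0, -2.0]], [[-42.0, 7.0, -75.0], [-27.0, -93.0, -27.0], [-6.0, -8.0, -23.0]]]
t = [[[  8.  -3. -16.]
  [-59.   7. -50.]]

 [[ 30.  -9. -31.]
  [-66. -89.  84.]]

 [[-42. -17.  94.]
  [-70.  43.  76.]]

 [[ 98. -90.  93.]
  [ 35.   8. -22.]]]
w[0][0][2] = 65.0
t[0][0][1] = -3.0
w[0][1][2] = 78.0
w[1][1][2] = -27.0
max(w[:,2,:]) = 9.0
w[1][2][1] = -8.0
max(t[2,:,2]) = 94.0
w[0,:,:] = [[-72.0, -63.0, 65.0], [79.0, 69.0, 78.0], [9.0, -38.0, -2.0]]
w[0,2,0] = 9.0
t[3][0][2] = 93.0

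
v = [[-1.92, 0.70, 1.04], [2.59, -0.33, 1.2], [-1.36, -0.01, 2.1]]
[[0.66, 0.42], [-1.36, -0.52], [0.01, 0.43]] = v @ [[-0.38, -0.24], [0.26, -0.13], [-0.24, 0.05]]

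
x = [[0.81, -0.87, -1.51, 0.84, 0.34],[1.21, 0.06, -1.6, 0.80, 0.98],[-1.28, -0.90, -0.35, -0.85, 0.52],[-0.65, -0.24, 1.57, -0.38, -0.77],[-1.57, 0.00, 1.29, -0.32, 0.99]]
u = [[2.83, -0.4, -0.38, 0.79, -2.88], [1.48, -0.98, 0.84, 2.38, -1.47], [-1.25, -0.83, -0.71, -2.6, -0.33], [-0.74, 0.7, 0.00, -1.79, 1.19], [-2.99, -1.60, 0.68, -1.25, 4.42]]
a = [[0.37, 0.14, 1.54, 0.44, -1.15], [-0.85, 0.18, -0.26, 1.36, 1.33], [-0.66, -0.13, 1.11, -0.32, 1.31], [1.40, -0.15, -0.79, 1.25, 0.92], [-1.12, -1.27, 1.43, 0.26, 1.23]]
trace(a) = 4.14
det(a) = -15.30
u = x @ a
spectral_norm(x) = 3.96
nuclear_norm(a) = 9.80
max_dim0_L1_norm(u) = 10.29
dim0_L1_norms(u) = [9.29, 4.51, 2.61, 8.81, 10.29]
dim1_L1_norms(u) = [7.28, 7.15, 5.72, 4.42, 10.94]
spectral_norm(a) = 3.26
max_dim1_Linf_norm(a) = 1.54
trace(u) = 3.77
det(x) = 1.57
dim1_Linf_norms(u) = [2.88, 2.38, 2.6, 1.79, 4.42]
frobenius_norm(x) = 4.75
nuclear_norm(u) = 14.68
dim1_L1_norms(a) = [3.64, 3.98, 3.53, 4.51, 5.31]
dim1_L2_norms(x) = [2.12, 2.37, 1.89, 1.92, 2.28]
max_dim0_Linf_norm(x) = 1.6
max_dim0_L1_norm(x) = 6.32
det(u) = -23.87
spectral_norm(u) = 7.72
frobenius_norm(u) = 8.79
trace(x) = 1.13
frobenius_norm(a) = 4.85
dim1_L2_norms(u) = [4.15, 3.42, 3.1, 2.38, 5.75]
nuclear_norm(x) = 8.37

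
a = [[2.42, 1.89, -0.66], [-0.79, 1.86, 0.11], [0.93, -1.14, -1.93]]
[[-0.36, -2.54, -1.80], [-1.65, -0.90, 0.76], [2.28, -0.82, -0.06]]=a@[[0.26, -0.35, -0.9], [-0.74, -0.67, 0.05], [-0.62, 0.65, -0.43]]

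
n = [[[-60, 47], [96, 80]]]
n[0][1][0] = 96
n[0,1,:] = [96, 80]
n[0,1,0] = 96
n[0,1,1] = 80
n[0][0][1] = 47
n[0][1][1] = 80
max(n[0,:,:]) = 96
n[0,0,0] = -60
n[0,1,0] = 96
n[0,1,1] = 80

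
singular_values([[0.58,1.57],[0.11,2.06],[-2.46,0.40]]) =[2.63, 2.52]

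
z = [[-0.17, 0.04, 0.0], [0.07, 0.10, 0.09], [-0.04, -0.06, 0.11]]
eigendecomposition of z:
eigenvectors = [[(0.96+0j),(0.1-0.03j),0.10+0.03j], [-0.26+0.00j,(0.75+0j),0.75-0.00j], [(0.08+0j),(0.01+0.65j),(0.01-0.65j)]]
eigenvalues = [(-0.18+0j), (0.11+0.08j), (0.11-0.08j)]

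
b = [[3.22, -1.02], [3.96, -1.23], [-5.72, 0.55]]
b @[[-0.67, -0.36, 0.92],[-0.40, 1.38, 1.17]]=[[-1.75, -2.57, 1.77],[-2.16, -3.12, 2.20],[3.61, 2.82, -4.62]]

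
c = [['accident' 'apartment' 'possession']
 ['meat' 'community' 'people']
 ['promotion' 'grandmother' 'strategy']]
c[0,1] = 'apartment'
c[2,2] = 'strategy'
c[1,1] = 'community'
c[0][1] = 'apartment'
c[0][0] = 'accident'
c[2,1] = 'grandmother'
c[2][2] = 'strategy'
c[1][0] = 'meat'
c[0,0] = 'accident'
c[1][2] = 'people'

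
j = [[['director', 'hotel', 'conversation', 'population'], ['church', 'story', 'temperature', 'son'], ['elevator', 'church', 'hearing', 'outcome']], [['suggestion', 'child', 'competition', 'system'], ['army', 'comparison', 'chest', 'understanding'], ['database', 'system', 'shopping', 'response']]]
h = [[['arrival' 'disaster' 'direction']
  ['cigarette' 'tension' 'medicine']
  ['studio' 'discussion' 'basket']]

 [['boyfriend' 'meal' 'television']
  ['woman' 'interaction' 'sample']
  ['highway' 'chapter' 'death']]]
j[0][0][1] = 'hotel'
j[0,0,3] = 'population'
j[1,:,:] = [['suggestion', 'child', 'competition', 'system'], ['army', 'comparison', 'chest', 'understanding'], ['database', 'system', 'shopping', 'response']]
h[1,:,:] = [['boyfriend', 'meal', 'television'], ['woman', 'interaction', 'sample'], ['highway', 'chapter', 'death']]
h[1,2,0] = 'highway'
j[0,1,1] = 'story'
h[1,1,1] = 'interaction'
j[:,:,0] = [['director', 'church', 'elevator'], ['suggestion', 'army', 'database']]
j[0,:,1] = ['hotel', 'story', 'church']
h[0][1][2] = 'medicine'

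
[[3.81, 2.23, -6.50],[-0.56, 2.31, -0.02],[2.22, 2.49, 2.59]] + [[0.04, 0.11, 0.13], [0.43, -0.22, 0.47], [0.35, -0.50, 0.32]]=[[3.85, 2.34, -6.37], [-0.13, 2.09, 0.45], [2.57, 1.99, 2.91]]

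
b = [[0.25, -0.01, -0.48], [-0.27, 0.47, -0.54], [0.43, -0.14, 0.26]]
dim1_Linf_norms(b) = [0.48, 0.54, 0.43]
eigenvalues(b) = [(0.25+0.36j), (0.25-0.36j), (0.48+0j)]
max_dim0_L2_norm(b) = 0.77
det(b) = 0.09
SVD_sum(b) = [[-0.11,0.13,-0.21], [-0.29,0.37,-0.59], [0.17,-0.22,0.34]] + [[0.38, -0.09, -0.24], [-0.02, 0.00, 0.01], [0.20, -0.04, -0.13]] + [[-0.03, -0.06, -0.02], [0.04, 0.09, 0.04], [0.06, 0.12, 0.05]]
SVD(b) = [[0.3,-0.88,-0.36], [0.83,0.05,0.56], [-0.48,-0.47,0.74]] @ diag([0.9160001523289251, 0.5240243265065314, 0.1919432889234802]) @ [[-0.39, 0.49, -0.78],[-0.83, 0.18, 0.53],[0.4, 0.85, 0.34]]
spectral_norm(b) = 0.92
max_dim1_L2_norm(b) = 0.77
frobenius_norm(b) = 1.07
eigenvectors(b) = [[(-0.59+0.01j),-0.59-0.01j,-0.24+0.00j], [(-0.67+0j),(-0.67-0j),(-0.96+0j)], [0.02+0.44j,(0.02-0.44j),0.14+0.00j]]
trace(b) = 0.98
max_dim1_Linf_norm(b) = 0.54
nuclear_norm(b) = 1.63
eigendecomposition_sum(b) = [[(0.22+0.22j), (-0.09-0.03j), -0.24+0.17j], [0.25+0.26j, (-0.1-0.04j), (-0.28+0.18j)], [(0.16-0.17j), -0.02+0.07j, (0.13+0.18j)]] + [[(0.22-0.22j), (-0.09+0.03j), (-0.24-0.17j)], [0.25-0.26j, -0.10+0.04j, (-0.28-0.18j)], [(0.16+0.17j), (-0.02-0.07j), 0.13-0.18j]] + [[(-0.19-0j), 0.17+0.00j, 0j], [-0.77-0.00j, 0.68+0.00j, (0.02+0j)], [(0.11+0j), -0.10-0.00j, -0.00-0.00j]]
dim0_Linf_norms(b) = [0.43, 0.47, 0.54]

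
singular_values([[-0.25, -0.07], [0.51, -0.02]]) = [0.57, 0.07]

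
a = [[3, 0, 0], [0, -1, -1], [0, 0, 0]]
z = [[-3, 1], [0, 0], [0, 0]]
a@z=[[-9, 3], [0, 0], [0, 0]]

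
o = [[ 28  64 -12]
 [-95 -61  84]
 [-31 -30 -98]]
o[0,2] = -12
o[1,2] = 84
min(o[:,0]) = -95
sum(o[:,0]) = -98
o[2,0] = -31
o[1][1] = -61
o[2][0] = -31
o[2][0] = -31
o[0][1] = 64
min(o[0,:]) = -12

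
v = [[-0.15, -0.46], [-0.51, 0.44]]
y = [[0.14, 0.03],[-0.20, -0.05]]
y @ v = [[-0.04, -0.05], [0.06, 0.07]]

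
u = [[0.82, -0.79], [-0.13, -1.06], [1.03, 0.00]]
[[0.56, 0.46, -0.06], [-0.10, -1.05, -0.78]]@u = [[0.34, -0.93], [-0.75, 1.19]]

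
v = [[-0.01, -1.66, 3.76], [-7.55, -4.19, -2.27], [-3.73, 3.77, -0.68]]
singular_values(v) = [9.14, 5.48, 3.43]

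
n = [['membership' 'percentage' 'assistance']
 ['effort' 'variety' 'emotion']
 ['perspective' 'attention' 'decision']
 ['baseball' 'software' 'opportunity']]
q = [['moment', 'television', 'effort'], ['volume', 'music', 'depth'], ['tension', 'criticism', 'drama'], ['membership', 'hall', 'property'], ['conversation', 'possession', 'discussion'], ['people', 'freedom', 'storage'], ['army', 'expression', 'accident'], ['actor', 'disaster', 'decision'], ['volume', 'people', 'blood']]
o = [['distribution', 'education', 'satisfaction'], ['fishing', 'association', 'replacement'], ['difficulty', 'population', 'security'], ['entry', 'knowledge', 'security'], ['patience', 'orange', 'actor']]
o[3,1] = 'knowledge'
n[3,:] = ['baseball', 'software', 'opportunity']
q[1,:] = ['volume', 'music', 'depth']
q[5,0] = 'people'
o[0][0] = 'distribution'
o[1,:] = ['fishing', 'association', 'replacement']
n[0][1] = 'percentage'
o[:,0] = ['distribution', 'fishing', 'difficulty', 'entry', 'patience']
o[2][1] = 'population'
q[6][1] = 'expression'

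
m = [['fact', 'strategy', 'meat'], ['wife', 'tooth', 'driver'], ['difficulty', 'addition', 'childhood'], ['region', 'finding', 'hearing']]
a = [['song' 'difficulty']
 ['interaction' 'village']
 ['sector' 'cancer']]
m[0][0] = 'fact'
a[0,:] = ['song', 'difficulty']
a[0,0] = 'song'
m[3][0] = 'region'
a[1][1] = 'village'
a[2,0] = 'sector'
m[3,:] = ['region', 'finding', 'hearing']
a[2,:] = ['sector', 'cancer']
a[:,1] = ['difficulty', 'village', 'cancer']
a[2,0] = 'sector'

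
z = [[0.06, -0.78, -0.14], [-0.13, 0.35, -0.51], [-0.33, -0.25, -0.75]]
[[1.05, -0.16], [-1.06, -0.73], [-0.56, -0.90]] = z @ [[0.74,-0.65], [-1.45,-0.12], [0.9,1.52]]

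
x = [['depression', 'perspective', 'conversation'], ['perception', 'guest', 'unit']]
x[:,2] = ['conversation', 'unit']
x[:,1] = ['perspective', 'guest']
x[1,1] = 'guest'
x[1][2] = 'unit'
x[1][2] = 'unit'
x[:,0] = ['depression', 'perception']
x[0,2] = 'conversation'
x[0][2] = 'conversation'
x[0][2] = 'conversation'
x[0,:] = ['depression', 'perspective', 'conversation']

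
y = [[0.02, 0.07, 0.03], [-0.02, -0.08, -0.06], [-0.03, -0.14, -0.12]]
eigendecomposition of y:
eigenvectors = [[0.28+0.00j, -0.93+0.00j, -0.93-0.00j], [-0.44+0.00j, 0.28-0.15j, 0.28+0.15j], [-0.85+0.00j, -0.09+0.18j, -0.09-0.18j]]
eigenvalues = [(-0.18+0j), 0.01j, -0.01j]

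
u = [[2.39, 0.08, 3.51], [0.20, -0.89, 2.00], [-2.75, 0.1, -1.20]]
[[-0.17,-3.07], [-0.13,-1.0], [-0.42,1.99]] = u@ [[0.23, -0.50],  [-0.25, -0.18],  [-0.20, -0.53]]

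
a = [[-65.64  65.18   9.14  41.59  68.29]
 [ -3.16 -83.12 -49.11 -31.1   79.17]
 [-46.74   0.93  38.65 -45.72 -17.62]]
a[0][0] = -65.64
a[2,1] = 0.93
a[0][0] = -65.64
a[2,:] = [-46.74, 0.93, 38.65, -45.72, -17.62]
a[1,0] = -3.16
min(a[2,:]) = -46.74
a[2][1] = 0.93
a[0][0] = -65.64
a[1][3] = -31.1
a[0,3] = 41.59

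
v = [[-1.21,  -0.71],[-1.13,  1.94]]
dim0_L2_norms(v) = [1.66, 2.07]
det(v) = -3.15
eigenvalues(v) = [-1.45, 2.18]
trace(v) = 0.73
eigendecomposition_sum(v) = [[-1.35, -0.28],[-0.45, -0.09]] + [[0.14, -0.43], [-0.68, 2.03]]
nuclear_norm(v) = 3.65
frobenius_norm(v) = 2.65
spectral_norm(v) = 2.25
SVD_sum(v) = [[0.0, -0.01], [-1.13, 1.94]] + [[-1.21, -0.7], [-0.0, -0.0]]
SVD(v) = [[-0.0,1.00], [1.0,0.0]] @ diag([2.245113182621065, 1.4029136813151095]) @ [[-0.5, 0.87], [-0.87, -0.5]]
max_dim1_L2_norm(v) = 2.25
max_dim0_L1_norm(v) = 2.65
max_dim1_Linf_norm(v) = 1.94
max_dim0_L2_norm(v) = 2.07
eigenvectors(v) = [[-0.95,0.21], [-0.32,-0.98]]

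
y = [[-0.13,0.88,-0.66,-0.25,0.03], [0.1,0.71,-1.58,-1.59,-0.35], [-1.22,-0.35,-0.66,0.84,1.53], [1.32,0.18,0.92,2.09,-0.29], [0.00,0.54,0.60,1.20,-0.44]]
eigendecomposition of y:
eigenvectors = [[(0.39-0.11j), (0.39+0.11j), 0.13+0.00j, -0.34+0.25j, -0.34-0.25j], [0.72+0.00j, (0.72-0j), 0.32+0.00j, (-0.27-0.29j), -0.27+0.29j], [-0.37-0.02j, (-0.37+0.02j), 0.85+0.00j, (-0.47-0.08j), (-0.47+0.08j)], [(-0.18-0.35j), (-0.18+0.35j), (-0.29+0j), 0.32-0.03j, (0.32+0.03j)], [-0.07-0.15j, (-0.07+0.15j), -0.26+0.00j, (-0.58+0j), -0.58-0.00j]]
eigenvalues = [(2.01+0.87j), (2.01-0.87j), (-1.74+0j), (-0.35+0.41j), (-0.35-0.41j)]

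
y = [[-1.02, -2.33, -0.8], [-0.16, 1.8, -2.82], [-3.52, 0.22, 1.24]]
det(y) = -31.54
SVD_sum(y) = [[-0.87,  -0.39,  0.63], [1.56,  0.71,  -1.12], [-2.50,  -1.13,  1.8]] + [[0.23, -0.22, 0.18],  [-1.62, 1.55, -1.27],  [-1.09, 1.04, -0.86]] + [[-0.38, -1.72, -1.61], [-0.1, -0.45, -0.42], [0.07, 0.32, 0.29]]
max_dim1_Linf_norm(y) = 3.52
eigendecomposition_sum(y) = [[-1.74-0.00j, (-0.82+0j), (-0.89+0j)], [(-0.92-0j), (-0.43+0j), -0.47+0.00j], [-1.43-0.00j, (-0.67+0j), (-0.73+0j)]] + [[0.36+0.59j, -0.76+0.15j, 0.05-0.81j],[(0.38-1.21j), (1.12+0.86j), (-1.17+0.92j)],[(-1.05-0.04j), 0.45-1.08j, (0.99+0.74j)]] + [[(0.36-0.59j),-0.76-0.15j,(0.05+0.81j)], [(0.38+1.21j),(1.12-0.86j),-1.17-0.92j], [(-1.05+0.04j),(0.45+1.08j),0.99-0.74j]]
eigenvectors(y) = [[-0.72+0.00j, (-0.26+0.29j), -0.26-0.29j],[(-0.38+0j), (0.71+0j), 0.71-0.00j],[-0.59+0.00j, -0.15-0.57j, -0.15+0.57j]]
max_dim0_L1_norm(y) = 4.86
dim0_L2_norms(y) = [3.67, 2.95, 3.18]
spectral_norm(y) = 4.04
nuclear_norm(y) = 9.66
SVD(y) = [[-0.28,0.12,-0.95],[0.51,-0.82,-0.25],[-0.81,-0.55,0.17]] @ diag([4.035194397262098, 3.124540590222715, 2.501629923940642]) @ [[0.76, 0.35, -0.55], [0.63, -0.60, 0.49], [0.16, 0.72, 0.67]]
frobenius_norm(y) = 5.68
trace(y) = 2.02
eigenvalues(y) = [(-2.9+0j), (2.46+2.19j), (2.46-2.19j)]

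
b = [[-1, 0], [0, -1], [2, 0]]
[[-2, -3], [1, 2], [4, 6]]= b @ [[2, 3], [-1, -2]]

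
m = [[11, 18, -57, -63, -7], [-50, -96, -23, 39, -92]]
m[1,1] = -96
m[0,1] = 18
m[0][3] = -63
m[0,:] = [11, 18, -57, -63, -7]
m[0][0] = 11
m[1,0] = -50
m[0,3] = -63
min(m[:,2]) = -57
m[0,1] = 18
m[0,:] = [11, 18, -57, -63, -7]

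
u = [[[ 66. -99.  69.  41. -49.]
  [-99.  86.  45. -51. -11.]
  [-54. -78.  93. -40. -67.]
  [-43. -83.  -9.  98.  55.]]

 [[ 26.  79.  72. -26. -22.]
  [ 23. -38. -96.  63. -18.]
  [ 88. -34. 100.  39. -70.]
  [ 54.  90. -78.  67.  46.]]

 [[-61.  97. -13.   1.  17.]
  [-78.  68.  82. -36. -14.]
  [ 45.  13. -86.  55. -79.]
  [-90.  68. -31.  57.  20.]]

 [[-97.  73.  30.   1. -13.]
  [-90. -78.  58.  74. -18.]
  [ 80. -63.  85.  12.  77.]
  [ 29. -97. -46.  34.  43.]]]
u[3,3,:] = [29.0, -97.0, -46.0, 34.0, 43.0]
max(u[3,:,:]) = 85.0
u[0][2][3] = -40.0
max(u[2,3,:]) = 68.0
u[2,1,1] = 68.0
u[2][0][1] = 97.0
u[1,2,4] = -70.0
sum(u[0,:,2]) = 198.0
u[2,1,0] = -78.0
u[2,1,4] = -14.0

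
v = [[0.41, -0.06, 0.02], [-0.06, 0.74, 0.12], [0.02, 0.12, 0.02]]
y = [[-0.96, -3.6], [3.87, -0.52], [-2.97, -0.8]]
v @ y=[[-0.69, -1.46], [2.57, -0.26], [0.39, -0.15]]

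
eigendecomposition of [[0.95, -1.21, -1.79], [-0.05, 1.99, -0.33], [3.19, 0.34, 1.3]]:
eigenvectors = [[(0.07-0.6j),(0.07+0.6j),(-0.21+0j)], [(-0.03-0.1j),(-0.03+0.1j),(0.87+0j)], [-0.79+0.00j,(-0.79-0j),-0.44+0.00j]]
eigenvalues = [(1.03+2.43j), (1.03-2.43j), (2.17+0j)]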